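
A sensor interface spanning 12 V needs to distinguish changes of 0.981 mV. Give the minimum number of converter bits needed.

Number of steps required ≥ 12 V / 0.981 mV = 12232.42.
Need 2^N ≥ 12232.42; 2^13 = 8192, 2^14 = 16384.
Minimum N = 14.

14 bits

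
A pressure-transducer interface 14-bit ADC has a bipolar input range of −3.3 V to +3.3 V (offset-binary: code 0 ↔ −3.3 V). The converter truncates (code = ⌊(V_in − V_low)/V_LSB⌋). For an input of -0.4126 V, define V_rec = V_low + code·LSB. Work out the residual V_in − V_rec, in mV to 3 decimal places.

0.303 mV

LSB = 6.6/2^14 = 402.83 µV.
(-0.4126 − (−3.3))/0.000402832 = 7167.7518; ⌊·⌋ gives code 7167.
Code 7167 maps back to (−3.3) + 7167×0.000402832 V = -0.41290283 V.
Error = -0.4126 − (−0.41290283) = 0.000302832 V = 0.303 mV.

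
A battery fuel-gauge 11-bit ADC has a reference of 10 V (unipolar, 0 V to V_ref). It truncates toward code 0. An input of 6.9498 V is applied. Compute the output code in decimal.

code 1423

LSB = 10 V / 2048 = 4.883 mV.
Input sits at 1423.319 steps above V_low.
⌊·⌋(1423.319) = 1423.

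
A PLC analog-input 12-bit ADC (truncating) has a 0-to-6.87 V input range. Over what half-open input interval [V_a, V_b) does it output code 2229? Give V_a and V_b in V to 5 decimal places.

[3.73858 V, 3.74026 V)

LSB = 6.87/2^12 = 1.677 mV.
V_a = V_low + 2229·LSB = 3.73858 V; V_b = V_low + 2230·LSB = 3.74026 V.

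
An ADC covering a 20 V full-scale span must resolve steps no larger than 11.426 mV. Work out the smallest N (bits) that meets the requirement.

Number of steps required ≥ 20 V / 11.426 mV = 1750.39.
Need 2^N ≥ 1750.39; 2^10 = 1024, 2^11 = 2048.
Minimum N = 11.

11 bits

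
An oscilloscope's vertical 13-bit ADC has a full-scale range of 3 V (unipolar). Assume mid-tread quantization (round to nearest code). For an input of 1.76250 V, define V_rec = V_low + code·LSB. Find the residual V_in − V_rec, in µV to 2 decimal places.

-73.24 µV

LSB = 3/2^13 = 366.21 µV.
(1.76250 − 0)/0.000366211 = 4812.8000; round gives code 4813.
V_rec = 0 + 4813·0.000366211 = 1.7625732 V.
Error = 1.76250 − 1.7625732 = -7.32422e-05 V = -73.24 µV.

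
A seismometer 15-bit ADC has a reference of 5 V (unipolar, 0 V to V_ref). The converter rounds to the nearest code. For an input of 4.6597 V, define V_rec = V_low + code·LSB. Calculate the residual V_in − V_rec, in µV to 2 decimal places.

Step size: 5 V ÷ 2^15 = 152.59 µV.
Scaled input = 30537.8099 LSBs, so code = 30538.
Code 30538 maps back to 0 + 30538×0.000152588 V = 4.659729 V.
Error = 4.6597 − 4.659729 = -2.90039e-05 V = -29.00 µV.

-29.00 µV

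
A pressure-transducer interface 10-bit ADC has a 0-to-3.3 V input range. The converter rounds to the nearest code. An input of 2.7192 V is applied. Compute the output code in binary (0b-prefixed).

LSB = 3.3 V / 1024 = 3.223 mV.
Input sits at 843.776 steps above V_low.
round(843.776) = 844.
In binary (0b-prefixed): 0b1101001100.

code 0b1101001100 (decimal 844)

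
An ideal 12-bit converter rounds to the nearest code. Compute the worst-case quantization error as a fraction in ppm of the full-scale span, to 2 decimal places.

Rounding → worst-case error = ½ LSB = V_FS/2^13, so 1e+06/8192 = 122.07 ppm of full scale.

122.07 ppm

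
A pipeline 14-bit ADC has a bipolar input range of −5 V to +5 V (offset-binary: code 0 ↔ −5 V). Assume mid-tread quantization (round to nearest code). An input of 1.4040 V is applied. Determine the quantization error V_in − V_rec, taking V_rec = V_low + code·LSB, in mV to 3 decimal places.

Step size: 10 V ÷ 2^14 = 0.610 mV.
Scaled input = 10492.3136 LSBs, so code = 10492.
Reconstructed: 1.4038086 V.
V_in − V_rec = 0.000191406 V = 0.191 mV.

0.191 mV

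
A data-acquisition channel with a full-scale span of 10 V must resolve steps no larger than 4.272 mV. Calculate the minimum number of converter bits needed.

12 bits

Number of steps required ≥ 10 V / 4.272 mV = 2340.82.
Need 2^N ≥ 2340.82; 2^11 = 2048, 2^12 = 4096.
Minimum N = 12.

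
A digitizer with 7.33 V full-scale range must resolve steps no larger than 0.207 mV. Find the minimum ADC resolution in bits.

Number of steps required ≥ 7.33 V / 0.207 mV = 35410.63.
Need 2^N ≥ 35410.63; 2^15 = 32768, 2^16 = 65536.
Minimum N = 16.

16 bits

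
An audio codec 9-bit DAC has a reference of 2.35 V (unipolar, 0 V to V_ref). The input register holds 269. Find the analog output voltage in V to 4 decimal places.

LSB = 2.35 V / 2^9 = 4.590 mV.
V_out = 0 + 269 × 0.00458984 V = 1.23467 V.

1.2347 V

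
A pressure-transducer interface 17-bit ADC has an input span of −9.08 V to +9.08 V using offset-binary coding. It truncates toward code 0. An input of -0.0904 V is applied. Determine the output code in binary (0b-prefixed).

code 0b1111110101110011 (decimal 64883)

With 131072 levels over 18.16 V, one step is 138.55 µV.
Input sits at 64883.527 steps above V_low.
Floor → code 64883.
In binary (0b-prefixed): 0b1111110101110011.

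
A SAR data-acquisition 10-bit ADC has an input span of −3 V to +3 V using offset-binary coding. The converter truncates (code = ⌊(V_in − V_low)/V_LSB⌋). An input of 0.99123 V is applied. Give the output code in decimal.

code 681

Full-scale span = 6 V; LSB = 6/2^10 = 5.859 mV.
(V_in − V_low)/LSB = (0.99123 − (−3)) / 0.00585938 = 681.170.
So the output code is 681.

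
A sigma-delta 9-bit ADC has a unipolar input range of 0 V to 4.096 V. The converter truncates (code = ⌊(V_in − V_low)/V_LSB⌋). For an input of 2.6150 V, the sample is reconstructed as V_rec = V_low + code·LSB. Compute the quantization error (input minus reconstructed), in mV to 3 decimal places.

LSB = 4.096/2^9 = 8.000 mV.
(V_in − V_low)/LSB = (2.6150 − 0)/0.008 = 326.8750 → code 326 (floor).
Code 326 maps back to 0 + 326×0.008 V = 2.608 V.
Error = 2.6150 − 2.608 = 0.007 V = 7.000 mV.

7.000 mV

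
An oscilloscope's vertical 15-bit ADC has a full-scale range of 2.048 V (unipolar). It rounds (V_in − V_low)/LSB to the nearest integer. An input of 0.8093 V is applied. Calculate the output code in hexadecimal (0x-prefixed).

code 0x3295 (decimal 12949)

LSB = 2.048 V / 32768 = 62.50 µV.
(V_in − V_low)/LSB = (0.8093 − 0) / 6.25e-05 = 12948.800.
Round → code 12949.
In hexadecimal (0x-prefixed): 0x3295.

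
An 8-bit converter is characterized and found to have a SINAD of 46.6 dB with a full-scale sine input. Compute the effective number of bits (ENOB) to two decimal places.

7.45 bits

ENOB = (SINAD − 1.76) / 6.02 = (46.6 − 1.76)/6.02 = 7.449.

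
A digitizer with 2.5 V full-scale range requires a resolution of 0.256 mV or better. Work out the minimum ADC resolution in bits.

Number of steps required ≥ 2.5 V / 0.256 mV = 9765.62.
Need 2^N ≥ 9765.62; 2^13 = 8192, 2^14 = 16384.
Minimum N = 14.

14 bits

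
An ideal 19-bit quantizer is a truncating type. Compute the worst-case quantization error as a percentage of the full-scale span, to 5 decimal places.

Truncating → worst-case error = 1 LSB = V_FS/2^19, so 100/524288 = 0.000190735 % of full scale.

0.00019 %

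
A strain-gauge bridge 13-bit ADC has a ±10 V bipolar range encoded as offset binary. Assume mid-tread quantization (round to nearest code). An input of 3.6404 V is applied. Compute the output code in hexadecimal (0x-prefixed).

LSB = 20 V / 8192 = 2.441 mV.
(3.6404 − (−10)) / 0.00244141 = 5587.108 LSBs.
Round → code 5587.
In hexadecimal (0x-prefixed): 0x15D3.

code 0x15D3 (decimal 5587)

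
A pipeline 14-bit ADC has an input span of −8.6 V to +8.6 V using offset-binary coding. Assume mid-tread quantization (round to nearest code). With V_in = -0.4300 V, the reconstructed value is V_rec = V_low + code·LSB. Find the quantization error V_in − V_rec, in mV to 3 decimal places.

0.420 mV

One LSB is 17.2 V / 16384 = 1.050 mV.
(-0.4300 − (−8.6))/0.0010498 = 7782.4000; round gives code 7782.
Reconstructed: -0.43041992 V.
Difference: 0.000419922 V → 0.420 mV.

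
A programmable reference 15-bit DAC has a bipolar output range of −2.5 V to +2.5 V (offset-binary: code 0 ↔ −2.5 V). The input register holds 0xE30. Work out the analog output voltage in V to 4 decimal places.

-1.9458 V

LSB = 5 V / 2^15 = 152.59 µV.
Code 0xE30 = 3632 decimal.
V_out = (−2.5) + 3632 × 0.000152588 V = -1.9458 V.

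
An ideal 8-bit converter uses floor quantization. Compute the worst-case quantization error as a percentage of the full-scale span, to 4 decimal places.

Truncating → worst-case error = 1 LSB = V_FS/2^8, so 100/256 = 0.390625 % of full scale.

0.3906 %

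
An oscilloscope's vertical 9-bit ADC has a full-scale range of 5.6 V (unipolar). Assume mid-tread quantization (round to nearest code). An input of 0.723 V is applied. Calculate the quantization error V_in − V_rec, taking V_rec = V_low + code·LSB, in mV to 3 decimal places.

Step size: 5.6 V ÷ 2^9 = 10.938 mV.
(0.723 − 0)/0.0109375 = 66.1029; round gives code 66.
Code 66 maps back to 0 + 66×0.0109375 V = 0.721875 V.
Error = 0.723 − 0.721875 = 0.001125 V = 1.125 mV.

1.125 mV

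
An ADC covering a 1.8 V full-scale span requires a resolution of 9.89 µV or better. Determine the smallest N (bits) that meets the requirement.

18 bits

Number of steps required ≥ 1.8 V / 9.89 µV = 182002.02.
Need 2^N ≥ 182002.02; 2^17 = 131072, 2^18 = 262144.
Minimum N = 18.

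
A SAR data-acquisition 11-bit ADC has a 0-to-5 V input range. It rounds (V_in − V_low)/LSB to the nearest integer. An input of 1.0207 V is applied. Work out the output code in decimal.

With 2048 levels over 5 V, one step is 2.441 mV.
Input sits at 418.079 steps above V_low.
So the output code is 418.

code 418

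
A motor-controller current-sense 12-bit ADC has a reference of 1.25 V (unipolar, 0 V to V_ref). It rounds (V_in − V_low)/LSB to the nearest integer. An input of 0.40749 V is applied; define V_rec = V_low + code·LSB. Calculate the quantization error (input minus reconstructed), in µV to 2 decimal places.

LSB = 1.25/2^12 = 305.18 µV.
(0.40749 − 0)/0.000305176 = 1335.2632; round gives code 1335.
V_rec = 0 + 1335·0.000305176 = 0.40740967 V.
V_in − V_rec = 8.0332e-05 V = 80.33 µV.

80.33 µV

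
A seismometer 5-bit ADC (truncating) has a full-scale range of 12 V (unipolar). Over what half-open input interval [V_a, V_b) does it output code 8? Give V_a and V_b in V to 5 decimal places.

LSB = 12/2^5 = 375.000 mV.
V_a = V_low + 8·LSB = 3 V; V_b = V_low + 9·LSB = 3.375 V.

[3.00000 V, 3.37500 V)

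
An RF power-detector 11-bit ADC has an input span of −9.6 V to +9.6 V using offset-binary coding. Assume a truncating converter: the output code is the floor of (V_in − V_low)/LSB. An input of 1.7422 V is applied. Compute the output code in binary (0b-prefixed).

code 0b10010111001 (decimal 1209)

Full-scale span = 19.2 V; LSB = 19.2/2^11 = 9.375 mV.
Input sits at 1209.835 steps above V_low.
Floor → code 1209.
In binary (0b-prefixed): 0b10010111001.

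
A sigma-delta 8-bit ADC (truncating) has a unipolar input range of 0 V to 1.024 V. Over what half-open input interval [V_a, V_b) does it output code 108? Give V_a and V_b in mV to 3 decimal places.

[432.000 mV, 436.000 mV)

LSB = 1.024/2^8 = 4.000 mV.
V_a = V_low + 108·LSB = 0.432 V; V_b = V_low + 109·LSB = 0.436 V.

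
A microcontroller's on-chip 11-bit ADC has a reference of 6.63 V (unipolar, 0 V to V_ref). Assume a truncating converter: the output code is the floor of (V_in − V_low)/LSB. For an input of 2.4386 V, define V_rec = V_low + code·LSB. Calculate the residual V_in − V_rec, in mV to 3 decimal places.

0.910 mV

Step size: 6.63 V ÷ 2^11 = 3.237 mV.
Scaled input = 753.2810 LSBs, so code = 753.
Code 753 maps back to 0 + 753×0.0032373 V = 2.4376904 V.
Error = 2.4386 − 2.4376904 = 0.00090957 V = 0.910 mV.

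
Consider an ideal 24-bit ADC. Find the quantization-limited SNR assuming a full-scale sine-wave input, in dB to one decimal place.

SNR ≈ 6.02·N + 1.76 dB = 6.02·24 + 1.76 = 146.24 dB.

146.2 dB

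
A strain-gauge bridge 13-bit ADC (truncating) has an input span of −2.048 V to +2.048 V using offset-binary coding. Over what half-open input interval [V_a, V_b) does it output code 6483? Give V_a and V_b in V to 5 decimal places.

LSB = 4.096/2^13 = 0.500 mV.
V_a = V_low + 6483·LSB = 1.1935 V; V_b = V_low + 6484·LSB = 1.194 V.

[1.19350 V, 1.19400 V)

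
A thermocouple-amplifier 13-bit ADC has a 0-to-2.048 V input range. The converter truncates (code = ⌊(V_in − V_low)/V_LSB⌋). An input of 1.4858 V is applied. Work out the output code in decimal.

LSB = 2.048 V / 8192 = 250.00 µV.
(1.4858 − 0) / 0.00025 = 5943.200 LSBs.
So the output code is 5943.

code 5943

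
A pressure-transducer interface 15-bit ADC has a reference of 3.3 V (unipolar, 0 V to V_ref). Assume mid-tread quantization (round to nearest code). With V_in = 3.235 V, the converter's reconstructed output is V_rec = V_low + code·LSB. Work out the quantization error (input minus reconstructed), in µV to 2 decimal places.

LSB = 3.3/2^15 = 100.71 µV.
(V_in − V_low)/LSB = (3.235 − 0)/0.000100708 = 32122.5697 → code 32123 (round).
Code 32123 maps back to 0 + 32123×0.000100708 V = 3.2350433 V.
Difference: -4.3335e-05 V → -43.33 µV.

-43.33 µV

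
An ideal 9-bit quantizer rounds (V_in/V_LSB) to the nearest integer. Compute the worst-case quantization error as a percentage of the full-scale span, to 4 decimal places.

0.0977 %

Rounding → worst-case error = ½ LSB = V_FS/2^10, so 100/1024 = 0.0976562 % of full scale.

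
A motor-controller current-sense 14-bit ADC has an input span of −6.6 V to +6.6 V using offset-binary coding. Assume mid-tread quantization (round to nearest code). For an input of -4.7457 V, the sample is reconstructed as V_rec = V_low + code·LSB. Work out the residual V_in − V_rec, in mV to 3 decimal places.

-0.339 mV

Step size: 13.2 V ÷ 2^14 = 0.806 mV.
Scaled input = 2301.5796 LSBs, so code = 2302.
V_rec = (−6.6) + 2302·0.000805664 = -4.7453613 V.
Difference: -0.000338672 V → -0.339 mV.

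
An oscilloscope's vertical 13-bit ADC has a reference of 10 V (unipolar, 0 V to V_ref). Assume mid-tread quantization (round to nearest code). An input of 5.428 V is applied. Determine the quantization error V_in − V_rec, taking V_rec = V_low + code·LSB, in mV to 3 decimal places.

-0.467 mV

Step size: 10 V ÷ 2^13 = 1.221 mV.
(5.428 − 0)/0.0012207 = 4446.6176; round gives code 4447.
Reconstructed: 5.4284668 V.
Error = 5.428 − 5.4284668 = -0.000466797 V = -0.467 mV.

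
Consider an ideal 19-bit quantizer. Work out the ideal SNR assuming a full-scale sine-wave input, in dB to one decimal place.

SNR ≈ 6.02·N + 1.76 dB = 6.02·19 + 1.76 = 116.14 dB.

116.1 dB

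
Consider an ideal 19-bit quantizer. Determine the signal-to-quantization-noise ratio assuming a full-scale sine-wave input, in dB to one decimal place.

116.1 dB

SNR ≈ 6.02·N + 1.76 dB = 6.02·19 + 1.76 = 116.14 dB.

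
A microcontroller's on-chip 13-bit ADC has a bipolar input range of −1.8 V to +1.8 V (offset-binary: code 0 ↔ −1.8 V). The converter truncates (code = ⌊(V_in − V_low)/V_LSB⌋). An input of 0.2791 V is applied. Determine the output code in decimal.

LSB = 3.6 V / 8192 = 439.45 µV.
(0.2791 − (−1.8)) / 0.000439453 = 4731.108 LSBs.
⌊·⌋(4731.108) = 4731.

code 4731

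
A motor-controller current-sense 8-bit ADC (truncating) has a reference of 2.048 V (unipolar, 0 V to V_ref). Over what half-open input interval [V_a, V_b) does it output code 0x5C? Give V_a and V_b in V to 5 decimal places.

LSB = 2.048/2^8 = 8.000 mV.
Code 0x5C = 92 decimal.
V_a = V_low + 92·LSB = 0.736 V; V_b = V_low + 93·LSB = 0.744 V.

[0.73600 V, 0.74400 V)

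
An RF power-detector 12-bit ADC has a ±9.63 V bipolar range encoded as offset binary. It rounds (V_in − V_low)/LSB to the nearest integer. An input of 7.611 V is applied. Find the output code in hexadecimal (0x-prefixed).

code 0xE53 (decimal 3667)

Full-scale span = 19.26 V; LSB = 19.26/2^12 = 4.702 mV.
Input sits at 3666.622 steps above V_low.
Round → code 3667.
In hexadecimal (0x-prefixed): 0xE53.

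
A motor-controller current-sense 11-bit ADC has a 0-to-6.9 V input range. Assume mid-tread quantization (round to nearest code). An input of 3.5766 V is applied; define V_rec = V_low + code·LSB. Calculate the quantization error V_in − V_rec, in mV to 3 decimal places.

-1.427 mV

Step size: 6.9 V ÷ 2^11 = 3.369 mV.
(3.5766 − 0)/0.00336914 = 1061.5763; round gives code 1062.
Code 1062 maps back to 0 + 1062×0.00336914 V = 3.5780273 V.
V_in − V_rec = -0.00142734 V = -1.427 mV.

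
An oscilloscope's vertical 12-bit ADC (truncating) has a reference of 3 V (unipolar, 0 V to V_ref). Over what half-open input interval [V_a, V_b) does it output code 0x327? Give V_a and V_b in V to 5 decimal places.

[0.59106 V, 0.59180 V)

LSB = 3/2^12 = 0.732 mV.
Code 0x327 = 807 decimal.
V_a = V_low + 807·LSB = 0.591064 V; V_b = V_low + 808·LSB = 0.591797 V.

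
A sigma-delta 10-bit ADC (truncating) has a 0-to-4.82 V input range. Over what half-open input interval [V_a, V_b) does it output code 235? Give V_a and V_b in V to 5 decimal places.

[1.10615 V, 1.11086 V)

LSB = 4.82/2^10 = 4.707 mV.
V_a = V_low + 235·LSB = 1.10615 V; V_b = V_low + 236·LSB = 1.11086 V.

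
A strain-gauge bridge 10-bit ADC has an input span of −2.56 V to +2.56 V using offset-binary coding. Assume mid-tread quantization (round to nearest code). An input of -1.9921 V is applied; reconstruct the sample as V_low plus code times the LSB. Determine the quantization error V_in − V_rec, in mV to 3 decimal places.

-2.100 mV

LSB = 5.12/2^10 = 5.000 mV.
(-1.9921 − (−2.56))/0.005 = 113.5800; round gives code 114.
Reconstructed: -1.99 V.
Difference: -0.0021 V → -2.100 mV.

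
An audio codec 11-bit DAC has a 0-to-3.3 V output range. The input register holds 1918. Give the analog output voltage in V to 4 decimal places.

3.0905 V

LSB = 3.3 V / 2^11 = 1.611 mV.
V_out = 0 + 1918 × 0.00161133 V = 3.09053 V.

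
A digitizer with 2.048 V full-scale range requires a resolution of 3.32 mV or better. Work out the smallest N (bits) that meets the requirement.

Number of steps required ≥ 2.048 V / 3.32 mV = 616.87.
Need 2^N ≥ 616.87; 2^9 = 512, 2^10 = 1024.
Minimum N = 10.

10 bits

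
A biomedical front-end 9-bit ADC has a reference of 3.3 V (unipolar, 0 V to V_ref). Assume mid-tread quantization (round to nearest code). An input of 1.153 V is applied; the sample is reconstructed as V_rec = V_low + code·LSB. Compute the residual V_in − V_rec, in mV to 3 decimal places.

-0.711 mV

One LSB is 3.3 V / 512 = 6.445 mV.
(1.153 − 0)/0.00644531 = 178.8897; round gives code 179.
Reconstructed: 1.1537109 V.
Difference: -0.000710937 V → -0.711 mV.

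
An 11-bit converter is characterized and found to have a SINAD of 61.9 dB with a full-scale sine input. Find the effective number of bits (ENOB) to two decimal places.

ENOB = (SINAD − 1.76) / 6.02 = (61.9 − 1.76)/6.02 = 9.990.

9.99 bits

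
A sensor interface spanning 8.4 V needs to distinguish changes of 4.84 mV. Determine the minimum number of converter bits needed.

11 bits

Number of steps required ≥ 8.4 V / 4.84 mV = 1735.54.
Need 2^N ≥ 1735.54; 2^10 = 1024, 2^11 = 2048.
Minimum N = 11.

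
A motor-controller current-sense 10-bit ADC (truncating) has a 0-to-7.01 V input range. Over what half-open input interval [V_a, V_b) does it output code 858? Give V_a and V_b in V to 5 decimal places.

[5.87361 V, 5.88046 V)

LSB = 7.01/2^10 = 6.846 mV.
V_a = V_low + 858·LSB = 5.87361 V; V_b = V_low + 859·LSB = 5.88046 V.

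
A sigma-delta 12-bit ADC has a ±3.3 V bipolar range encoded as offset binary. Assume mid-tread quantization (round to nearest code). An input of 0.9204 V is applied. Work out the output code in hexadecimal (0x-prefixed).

With 4096 levels over 6.6 V, one step is 1.611 mV.
(0.9204 − (−3.3)) / 0.00161133 = 2619.206 LSBs.
So the output code is 2619.
In hexadecimal (0x-prefixed): 0xA3B.

code 0xA3B (decimal 2619)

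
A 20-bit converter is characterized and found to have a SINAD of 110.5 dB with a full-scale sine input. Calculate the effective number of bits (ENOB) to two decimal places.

ENOB = (SINAD − 1.76) / 6.02 = (110.5 − 1.76)/6.02 = 18.063.

18.06 bits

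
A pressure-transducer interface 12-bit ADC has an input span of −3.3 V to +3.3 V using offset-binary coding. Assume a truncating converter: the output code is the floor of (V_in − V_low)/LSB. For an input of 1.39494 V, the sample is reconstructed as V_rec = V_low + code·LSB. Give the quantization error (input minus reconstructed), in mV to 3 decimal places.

One LSB is 6.6 V / 4096 = 1.611 mV.
Scaled input = 2913.7082 LSBs, so code = 2913.
Code 2913 maps back to (−3.3) + 2913×0.00161133 V = 1.3937988 V.
Error = 1.39494 − 1.3937988 = 0.00114117 V = 1.141 mV.

1.141 mV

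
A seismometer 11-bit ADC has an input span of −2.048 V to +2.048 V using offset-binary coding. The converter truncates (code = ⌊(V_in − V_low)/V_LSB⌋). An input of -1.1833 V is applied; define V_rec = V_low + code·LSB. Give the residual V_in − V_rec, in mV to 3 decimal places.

Step size: 4.096 V ÷ 2^11 = 2.000 mV.
(V_in − V_low)/LSB = (-1.1833 − (−2.048))/0.002 = 432.3500 → code 432 (floor).
Reconstructed: -1.184 V.
V_in − V_rec = 0.0007 V = 0.700 mV.

0.700 mV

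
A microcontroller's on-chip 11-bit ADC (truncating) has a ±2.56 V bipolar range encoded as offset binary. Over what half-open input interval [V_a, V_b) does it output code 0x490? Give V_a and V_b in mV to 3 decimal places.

LSB = 5.12/2^11 = 2.500 mV.
Code 0x490 = 1168 decimal.
V_a = V_low + 1168·LSB = 0.36 V; V_b = V_low + 1169·LSB = 0.3625 V.

[360.000 mV, 362.500 mV)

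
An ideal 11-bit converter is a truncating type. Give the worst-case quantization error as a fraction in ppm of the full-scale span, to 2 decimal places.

Truncating → worst-case error = 1 LSB = V_FS/2^11, so 1e+06/2048 = 488.281 ppm of full scale.

488.28 ppm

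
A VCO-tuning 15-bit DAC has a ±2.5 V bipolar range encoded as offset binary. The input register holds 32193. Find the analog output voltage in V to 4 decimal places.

LSB = 5 V / 2^15 = 152.59 µV.
V_out = (−2.5) + 32193 × 0.000152588 V = 2.41226 V.

2.4123 V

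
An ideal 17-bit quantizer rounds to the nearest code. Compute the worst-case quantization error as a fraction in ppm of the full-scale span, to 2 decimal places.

3.81 ppm

Rounding → worst-case error = ½ LSB = V_FS/2^18, so 1e+06/262144 = 3.8147 ppm of full scale.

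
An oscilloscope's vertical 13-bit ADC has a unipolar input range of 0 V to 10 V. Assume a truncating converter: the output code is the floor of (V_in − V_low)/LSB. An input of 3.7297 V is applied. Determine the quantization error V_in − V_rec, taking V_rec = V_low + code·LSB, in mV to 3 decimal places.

One LSB is 10 V / 8192 = 1.221 mV.
Scaled input = 3055.3702 LSBs, so code = 3055.
Reconstructed: 3.729248 V.
Difference: 0.000451953 V → 0.452 mV.

0.452 mV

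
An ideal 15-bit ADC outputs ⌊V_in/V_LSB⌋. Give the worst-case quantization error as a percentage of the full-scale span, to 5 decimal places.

0.00305 %

Truncating → worst-case error = 1 LSB = V_FS/2^15, so 100/32768 = 0.00305176 % of full scale.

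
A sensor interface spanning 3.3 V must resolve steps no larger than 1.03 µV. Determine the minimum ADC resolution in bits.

22 bits

Number of steps required ≥ 3.3 V / 1.03 µV = 3203883.50.
Need 2^N ≥ 3203883.50; 2^21 = 2097152, 2^22 = 4194304.
Minimum N = 22.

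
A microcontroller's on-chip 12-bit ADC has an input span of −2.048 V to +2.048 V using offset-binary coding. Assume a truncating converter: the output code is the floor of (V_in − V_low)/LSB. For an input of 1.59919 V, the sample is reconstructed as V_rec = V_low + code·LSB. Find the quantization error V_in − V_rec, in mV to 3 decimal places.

Step size: 4.096 V ÷ 2^12 = 1.000 mV.
(V_in − V_low)/LSB = (1.59919 − (−2.048))/0.001 = 3647.1900 → code 3647 (floor).
V_rec = (−2.048) + 3647·0.001 = 1.599 V.
Difference: 0.00019 V → 0.190 mV.

0.190 mV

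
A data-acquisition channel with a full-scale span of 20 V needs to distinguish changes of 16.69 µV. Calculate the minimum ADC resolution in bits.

Number of steps required ≥ 20 V / 16.69 µV = 1198322.35.
Need 2^N ≥ 1198322.35; 2^20 = 1048576, 2^21 = 2097152.
Minimum N = 21.

21 bits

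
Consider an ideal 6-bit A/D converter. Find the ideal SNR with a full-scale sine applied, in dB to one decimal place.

37.9 dB

SNR ≈ 6.02·N + 1.76 dB = 6.02·6 + 1.76 = 37.88 dB.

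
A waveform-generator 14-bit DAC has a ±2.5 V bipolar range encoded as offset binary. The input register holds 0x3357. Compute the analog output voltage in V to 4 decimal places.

1.5109 V

LSB = 5 V / 2^14 = 305.18 µV.
Code 0x3357 = 13143 decimal.
V_out = (−2.5) + 13143 × 0.000305176 V = 1.51093 V.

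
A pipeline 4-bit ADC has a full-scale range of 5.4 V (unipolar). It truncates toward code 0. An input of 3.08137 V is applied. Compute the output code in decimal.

LSB = 5.4 V / 16 = 337.500 mV.
Input sits at 9.130 steps above V_low.
Floor → code 9.

code 9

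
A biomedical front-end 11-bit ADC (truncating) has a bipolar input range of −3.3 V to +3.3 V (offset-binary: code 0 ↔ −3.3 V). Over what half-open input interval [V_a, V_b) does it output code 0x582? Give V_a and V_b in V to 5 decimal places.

LSB = 6.6/2^11 = 3.223 mV.
Code 0x582 = 1410 decimal.
V_a = V_low + 1410·LSB = 1.24395 V; V_b = V_low + 1411·LSB = 1.24717 V.

[1.24395 V, 1.24717 V)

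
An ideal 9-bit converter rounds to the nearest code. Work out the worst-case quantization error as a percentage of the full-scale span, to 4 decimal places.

0.0977 %

Rounding → worst-case error = ½ LSB = V_FS/2^10, so 100/1024 = 0.0976562 % of full scale.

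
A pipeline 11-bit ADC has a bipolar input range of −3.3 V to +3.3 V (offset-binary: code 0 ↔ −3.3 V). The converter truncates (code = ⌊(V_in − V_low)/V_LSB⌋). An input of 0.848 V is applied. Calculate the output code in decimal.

code 1287

Full-scale span = 6.6 V; LSB = 6.6/2^11 = 3.223 mV.
(V_in − V_low)/LSB = (0.848 − (−3.3)) / 0.00322266 = 1287.137.
Floor → code 1287.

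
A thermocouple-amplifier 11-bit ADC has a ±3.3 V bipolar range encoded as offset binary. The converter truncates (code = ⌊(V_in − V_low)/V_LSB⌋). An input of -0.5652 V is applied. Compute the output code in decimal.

code 848

LSB = 6.6 V / 2048 = 3.223 mV.
Input sits at 848.617 steps above V_low.
⌊·⌋(848.617) = 848.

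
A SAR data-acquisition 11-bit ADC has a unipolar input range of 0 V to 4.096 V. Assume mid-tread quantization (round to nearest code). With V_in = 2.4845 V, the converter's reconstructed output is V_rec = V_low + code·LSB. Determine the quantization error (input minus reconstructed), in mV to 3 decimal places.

LSB = 4.096/2^11 = 2.000 mV.
Scaled input = 1242.2500 LSBs, so code = 1242.
Reconstructed: 2.484 V.
V_in − V_rec = 0.0005 V = 0.500 mV.

0.500 mV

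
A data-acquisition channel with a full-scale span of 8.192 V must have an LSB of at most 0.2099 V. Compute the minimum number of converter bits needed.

6 bits

Number of steps required ≥ 8.192 V / 0.2099 V = 39.03.
Need 2^N ≥ 39.03; 2^5 = 32, 2^6 = 64.
Minimum N = 6.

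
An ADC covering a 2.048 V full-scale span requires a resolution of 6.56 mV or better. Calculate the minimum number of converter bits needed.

Number of steps required ≥ 2.048 V / 6.56 mV = 312.20.
Need 2^N ≥ 312.20; 2^8 = 256, 2^9 = 512.
Minimum N = 9.

9 bits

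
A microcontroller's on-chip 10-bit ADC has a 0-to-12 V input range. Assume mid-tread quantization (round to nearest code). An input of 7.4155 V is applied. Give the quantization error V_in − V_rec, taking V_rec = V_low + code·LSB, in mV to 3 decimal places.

-2.469 mV

One LSB is 12 V / 1024 = 11.719 mV.
(V_in − V_low)/LSB = (7.4155 − 0)/0.0117188 = 632.7893 → code 633 (round).
Code 633 maps back to 0 + 633×0.0117188 V = 7.4179688 V.
Difference: -0.00246875 V → -2.469 mV.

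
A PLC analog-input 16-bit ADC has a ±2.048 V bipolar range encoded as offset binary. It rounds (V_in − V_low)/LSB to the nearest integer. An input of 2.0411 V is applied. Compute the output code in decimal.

Full-scale span = 4.096 V; LSB = 4.096/2^16 = 62.50 µV.
Input sits at 65425.600 steps above V_low.
So the output code is 65426.

code 65426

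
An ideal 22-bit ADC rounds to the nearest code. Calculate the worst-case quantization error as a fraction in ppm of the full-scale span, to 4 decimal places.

Rounding → worst-case error = ½ LSB = V_FS/2^23, so 1e+06/8388608 = 0.119209 ppm of full scale.

0.1192 ppm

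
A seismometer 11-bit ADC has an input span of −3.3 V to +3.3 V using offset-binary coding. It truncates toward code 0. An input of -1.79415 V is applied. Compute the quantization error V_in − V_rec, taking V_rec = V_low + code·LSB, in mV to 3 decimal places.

0.870 mV

One LSB is 6.6 V / 2048 = 3.223 mV.
(V_in − V_low)/LSB = (-1.79415 − (−3.3))/0.00322266 = 467.2698 → code 467 (floor).
Reconstructed: -1.7950195 V.
V_in − V_rec = 0.000869531 V = 0.870 mV.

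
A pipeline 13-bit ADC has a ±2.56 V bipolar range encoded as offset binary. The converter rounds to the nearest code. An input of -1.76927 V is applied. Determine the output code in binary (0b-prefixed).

code 0b10011110001 (decimal 1265)

With 8192 levels over 5.12 V, one step is 0.625 mV.
(-1.76927 − (−2.56)) / 0.000625 = 1265.168 LSBs.
round(1265.168) = 1265.
In binary (0b-prefixed): 0b10011110001.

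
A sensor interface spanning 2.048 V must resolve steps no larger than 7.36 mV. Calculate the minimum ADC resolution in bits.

9 bits

Number of steps required ≥ 2.048 V / 7.36 mV = 278.26.
Need 2^N ≥ 278.26; 2^8 = 256, 2^9 = 512.
Minimum N = 9.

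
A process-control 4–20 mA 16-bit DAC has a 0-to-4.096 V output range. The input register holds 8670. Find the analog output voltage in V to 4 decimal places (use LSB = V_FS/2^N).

LSB = 4.096 V / 2^16 = 62.50 µV.
V_out = 0 + 8670 × 6.25e-05 V = 0.541875 V.

0.5419 V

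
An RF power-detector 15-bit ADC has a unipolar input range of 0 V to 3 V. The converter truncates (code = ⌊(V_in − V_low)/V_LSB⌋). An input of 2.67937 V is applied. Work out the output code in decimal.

code 29265

LSB = 3 V / 32768 = 91.55 µV.
(2.67937 − 0) / 9.15527e-05 = 29265.865 LSBs.
Floor → code 29265.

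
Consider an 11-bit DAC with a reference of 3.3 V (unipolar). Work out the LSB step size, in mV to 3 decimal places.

Full-scale span = 3.3 V.
LSB = 3.3 / 2^11 = 3.3 / 2048 = 0.00161133 V = 1.611 mV.

1.611 mV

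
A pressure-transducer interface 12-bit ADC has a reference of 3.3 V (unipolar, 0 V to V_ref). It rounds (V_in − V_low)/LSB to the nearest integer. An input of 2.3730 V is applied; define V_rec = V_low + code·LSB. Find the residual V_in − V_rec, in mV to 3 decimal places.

0.319 mV

LSB = 3.3/2^12 = 0.806 mV.
Scaled input = 2945.3964 LSBs, so code = 2945.
V_rec = 0 + 2945·0.000805664 = 2.3726807 V.
Difference: 0.000319336 V → 0.319 mV.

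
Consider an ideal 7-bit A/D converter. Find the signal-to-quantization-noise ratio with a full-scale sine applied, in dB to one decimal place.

SNR ≈ 6.02·N + 1.76 dB = 6.02·7 + 1.76 = 43.90 dB.

43.9 dB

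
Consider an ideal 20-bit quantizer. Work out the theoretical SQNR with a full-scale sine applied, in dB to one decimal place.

SNR ≈ 6.02·N + 1.76 dB = 6.02·20 + 1.76 = 122.16 dB.

122.2 dB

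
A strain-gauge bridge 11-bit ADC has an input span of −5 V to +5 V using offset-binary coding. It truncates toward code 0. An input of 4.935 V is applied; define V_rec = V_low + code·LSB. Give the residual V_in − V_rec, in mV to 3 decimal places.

LSB = 10/2^11 = 4.883 mV.
(4.935 − (−5))/0.00488281 = 2034.6880; ⌊·⌋ gives code 2034.
Reconstructed: 4.9316406 V.
Error = 4.935 − 4.9316406 = 0.00335937 V = 3.359 mV.

3.359 mV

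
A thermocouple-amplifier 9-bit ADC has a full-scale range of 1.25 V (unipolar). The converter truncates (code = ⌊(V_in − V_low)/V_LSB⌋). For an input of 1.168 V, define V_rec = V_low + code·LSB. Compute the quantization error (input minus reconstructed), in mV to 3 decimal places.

Step size: 1.25 V ÷ 2^9 = 2.441 mV.
(V_in − V_low)/LSB = (1.168 − 0)/0.00244141 = 478.4128 → code 478 (floor).
V_rec = 0 + 478·0.00244141 = 1.1669922 V.
Difference: 0.00100781 V → 1.008 mV.

1.008 mV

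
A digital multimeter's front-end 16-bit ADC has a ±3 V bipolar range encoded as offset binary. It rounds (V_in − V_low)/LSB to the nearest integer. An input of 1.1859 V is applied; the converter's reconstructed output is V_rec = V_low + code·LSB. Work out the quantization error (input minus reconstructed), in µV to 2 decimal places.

17.43 µV

Step size: 6 V ÷ 2^16 = 91.55 µV.
(1.1859 − (−3))/9.15527e-05 = 45721.1904; round gives code 45721.
V_rec = (−3) + 45721·9.15527e-05 = 1.1858826 V.
Error = 1.1859 − 1.1858826 = 1.74316e-05 V = 17.43 µV.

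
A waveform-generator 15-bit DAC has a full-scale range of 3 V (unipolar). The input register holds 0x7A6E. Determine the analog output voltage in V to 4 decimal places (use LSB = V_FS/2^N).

2.8694 V

LSB = 3 V / 2^15 = 91.55 µV.
Code 0x7A6E = 31342 decimal.
V_out = 0 + 31342 × 9.15527e-05 V = 2.86945 V.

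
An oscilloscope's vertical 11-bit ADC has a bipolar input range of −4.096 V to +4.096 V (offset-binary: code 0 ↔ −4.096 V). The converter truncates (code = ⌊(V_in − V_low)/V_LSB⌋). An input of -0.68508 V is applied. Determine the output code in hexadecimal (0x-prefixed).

code 0x354 (decimal 852)

Full-scale span = 8.192 V; LSB = 8.192/2^11 = 4.000 mV.
(V_in − V_low)/LSB = (-0.68508 − (−4.096)) / 0.004 = 852.730.
Floor → code 852.
In hexadecimal (0x-prefixed): 0x354.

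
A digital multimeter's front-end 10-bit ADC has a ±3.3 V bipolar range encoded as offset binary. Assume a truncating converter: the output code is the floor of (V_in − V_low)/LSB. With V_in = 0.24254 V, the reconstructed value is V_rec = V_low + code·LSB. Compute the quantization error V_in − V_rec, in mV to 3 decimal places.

LSB = 6.6/2^10 = 6.445 mV.
(0.24254 − (−3.3))/0.00644531 = 549.6304; ⌊·⌋ gives code 549.
V_rec = (−3.3) + 549·0.00644531 = 0.23847656 V.
V_in − V_rec = 0.00406344 V = 4.063 mV.

4.063 mV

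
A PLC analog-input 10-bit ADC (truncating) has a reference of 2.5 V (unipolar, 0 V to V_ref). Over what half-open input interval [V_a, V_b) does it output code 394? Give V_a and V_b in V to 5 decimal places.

LSB = 2.5/2^10 = 2.441 mV.
V_a = V_low + 394·LSB = 0.961914 V; V_b = V_low + 395·LSB = 0.964355 V.

[0.96191 V, 0.96436 V)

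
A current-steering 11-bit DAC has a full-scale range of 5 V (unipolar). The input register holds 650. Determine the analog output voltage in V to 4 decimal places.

1.5869 V

LSB = 5 V / 2^11 = 2.441 mV.
V_out = 0 + 650 × 0.00244141 V = 1.58691 V.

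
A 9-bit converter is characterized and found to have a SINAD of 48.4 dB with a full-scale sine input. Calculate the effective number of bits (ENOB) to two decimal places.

7.75 bits

ENOB = (SINAD − 1.76) / 6.02 = (48.4 − 1.76)/6.02 = 7.748.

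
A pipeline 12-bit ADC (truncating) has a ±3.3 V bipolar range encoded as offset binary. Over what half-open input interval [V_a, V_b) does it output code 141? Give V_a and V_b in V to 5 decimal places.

[-3.07280 V, -3.07119 V)

LSB = 6.6/2^12 = 1.611 mV.
V_a = V_low + 141·LSB = -3.0728 V; V_b = V_low + 142·LSB = -3.07119 V.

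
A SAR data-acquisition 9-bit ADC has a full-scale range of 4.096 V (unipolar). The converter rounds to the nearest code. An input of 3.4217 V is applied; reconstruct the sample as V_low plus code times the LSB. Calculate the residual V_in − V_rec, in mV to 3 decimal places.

-2.300 mV

Step size: 4.096 V ÷ 2^9 = 8.000 mV.
(V_in − V_low)/LSB = (3.4217 − 0)/0.008 = 427.7125 → code 428 (round).
Code 428 maps back to 0 + 428×0.008 V = 3.424 V.
Difference: -0.0023 V → -2.300 mV.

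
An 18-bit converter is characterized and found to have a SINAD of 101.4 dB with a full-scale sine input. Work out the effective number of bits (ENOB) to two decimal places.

ENOB = (SINAD − 1.76) / 6.02 = (101.4 − 1.76)/6.02 = 16.551.

16.55 bits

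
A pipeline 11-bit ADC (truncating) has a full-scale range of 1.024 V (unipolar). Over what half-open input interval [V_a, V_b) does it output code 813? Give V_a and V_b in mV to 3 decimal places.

LSB = 1.024/2^11 = 0.500 mV.
V_a = V_low + 813·LSB = 0.4065 V; V_b = V_low + 814·LSB = 0.407 V.

[406.500 mV, 407.000 mV)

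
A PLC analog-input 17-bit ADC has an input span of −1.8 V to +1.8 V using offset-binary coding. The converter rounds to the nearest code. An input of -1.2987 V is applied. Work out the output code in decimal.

code 18252

With 131072 levels over 3.6 V, one step is 27.47 µV.
(-1.2987 − (−1.8)) / 2.74658e-05 = 18251.776 LSBs.
So the output code is 18252.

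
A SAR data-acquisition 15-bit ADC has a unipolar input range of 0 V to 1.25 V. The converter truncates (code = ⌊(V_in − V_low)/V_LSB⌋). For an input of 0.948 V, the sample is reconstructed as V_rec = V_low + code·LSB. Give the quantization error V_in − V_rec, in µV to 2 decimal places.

LSB = 1.25/2^15 = 38.15 µV.
Scaled input = 24851.2512 LSBs, so code = 24851.
Reconstructed: 0.94799042 V.
Difference: 9.58252e-06 V → 9.58 µV.

9.58 µV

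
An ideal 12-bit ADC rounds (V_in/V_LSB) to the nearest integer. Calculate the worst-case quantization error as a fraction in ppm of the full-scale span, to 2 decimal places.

Rounding → worst-case error = ½ LSB = V_FS/2^13, so 1e+06/8192 = 122.07 ppm of full scale.

122.07 ppm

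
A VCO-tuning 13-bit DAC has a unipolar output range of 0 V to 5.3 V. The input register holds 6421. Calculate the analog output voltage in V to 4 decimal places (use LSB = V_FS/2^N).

4.1542 V

LSB = 5.3 V / 2^13 = 0.647 mV.
V_out = 0 + 6421 × 0.000646973 V = 4.15421 V.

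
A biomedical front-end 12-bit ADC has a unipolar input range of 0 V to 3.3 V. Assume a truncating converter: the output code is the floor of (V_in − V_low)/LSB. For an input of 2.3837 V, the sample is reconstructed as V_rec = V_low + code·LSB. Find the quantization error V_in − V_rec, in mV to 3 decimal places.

LSB = 3.3/2^12 = 0.806 mV.
(2.3837 − 0)/0.000805664 = 2958.6773; ⌊·⌋ gives code 2958.
V_rec = 0 + 2958·0.000805664 = 2.3831543 V.
Error = 2.3837 − 2.3831543 = 0.000545703 V = 0.546 mV.

0.546 mV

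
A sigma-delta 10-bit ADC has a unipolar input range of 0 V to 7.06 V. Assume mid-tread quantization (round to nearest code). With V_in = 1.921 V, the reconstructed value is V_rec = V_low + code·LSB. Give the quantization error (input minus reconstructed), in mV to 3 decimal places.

-2.574 mV

One LSB is 7.06 V / 1024 = 6.895 mV.
(1.921 − 0)/0.00689453 = 278.6266; round gives code 279.
Reconstructed: 1.9235742 V.
V_in − V_rec = -0.00257422 V = -2.574 mV.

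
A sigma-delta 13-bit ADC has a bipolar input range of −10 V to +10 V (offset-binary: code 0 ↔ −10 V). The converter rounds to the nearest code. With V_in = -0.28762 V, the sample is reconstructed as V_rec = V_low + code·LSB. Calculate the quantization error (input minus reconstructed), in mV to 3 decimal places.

0.466 mV

Step size: 20 V ÷ 2^13 = 2.441 mV.
Scaled input = 3978.1908 LSBs, so code = 3978.
Code 3978 maps back to (−10) + 3978×0.00244141 V = -0.28808594 V.
Error = -0.28762 − (−0.28808594) = 0.000465937 V = 0.466 mV.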